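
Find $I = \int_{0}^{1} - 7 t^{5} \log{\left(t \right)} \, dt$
$\frac{7}{36}$

Consider the simpler parametrised integral
$$J(a) = \int_{0}^{1} - 7 t^{a} \, dt = - \frac{7}{a + 1}.$$

Differentiating under the integral sign brings down a factor of $\ln t$:
$$\frac{dJ}{da} = \int_{0}^{1} - 7 t^{a} \log{\left(t \right)} \, dt = \frac{7}{\left(a + 1\right)^{2}}.$$

The integral on the left is $I$, so $I = \frac{7}{\left(a + 1\right)^{2}}$.

Setting $a = 5$:
$$I = \frac{7}{36}.$$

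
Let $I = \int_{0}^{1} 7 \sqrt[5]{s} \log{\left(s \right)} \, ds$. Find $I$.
$- \frac{175}{36}$

Begin with the known integral
$$J(a) = \int_{0}^{1} 7 s^{a} \, ds = \frac{7}{a + 1}.$$

Differentiating under the integral sign brings down a factor of $\ln s$:
$$\frac{dJ}{da} = \int_{0}^{1} 7 s^{a} \log{\left(s \right)} \, ds = - \frac{7}{\left(a + 1\right)^{2}}.$$

The integral on the left is $I$, so $I = - \frac{7}{\left(a + 1\right)^{2}}$.

Setting $a = \frac{1}{5}$:
$$I = - \frac{175}{36}.$$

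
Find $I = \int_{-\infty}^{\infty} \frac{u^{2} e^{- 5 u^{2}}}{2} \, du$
$\frac{\sqrt{5} \sqrt{\pi}}{100}$

Start from the elementary integral
$$J(a) = \int_{-\infty}^{\infty} \frac{e^{- a u^{2}}}{2} \, du = \frac{\sqrt{\pi}}{2 \sqrt{a}}.$$

Differentiating under the integral sign brings down a factor of $(-u^2)$:
$$\frac{dJ}{da} = \int_{-\infty}^{\infty} - \frac{u^{2} e^{- a u^{2}}}{2} \, du = - \frac{\sqrt{\pi}}{4 a^{\frac{3}{2}}}.$$

The integral on the left is $-I$, so $I = \frac{\sqrt{\pi}}{4 a^{\frac{3}{2}}}$.

Setting $a = 5$:
$$I = \frac{\sqrt{5} \sqrt{\pi}}{100}.$$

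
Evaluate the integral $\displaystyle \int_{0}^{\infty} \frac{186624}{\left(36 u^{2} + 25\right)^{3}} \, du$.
$\frac{5832 \pi}{3125}$

Start from the standard arctangent integral
$$J(a) = \int_{0}^{\infty} \frac{4}{a^{2} + u^{2}} \, du = \frac{2 \pi}{a}.$$

Differentiating under the integral sign with respect to $a$,
$$\frac{dJ}{da} = \int_{0}^{\infty} - \frac{8 a}{\left(a^{2} + u^{2}\right)^{2}} \, du = - \frac{2 \pi}{a^{2}},$$
so $\int_{0}^{\infty} \frac{4}{\left(a^{2} + u^{2}\right)^{2}} \, du = \frac{\pi}{a^{3}}$.

Repeating — each differentiation of $1/(u^2+a^2)^j$ produces $-2ja/(u^2+a^2)^{j+1}$ — and dividing through by $-2ja$ at each step yields, after $2$ differentiations in total,
$$\int_{0}^{\infty} \frac{4}{\left(a^{2} + u^{2}\right)^{3}} \, du = \frac{3 \pi}{4 a^{5}}.$$

Setting $a = \frac{5}{6}$:
$$I = \frac{5832 \pi}{3125}.$$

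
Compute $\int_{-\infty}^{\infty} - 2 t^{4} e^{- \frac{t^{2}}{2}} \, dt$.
$- 6 \sqrt{2} \sqrt{\pi}$

Consider the simpler parametrised integral
$$J(a) = \int_{-\infty}^{\infty} - 2 e^{- a t^{2}} \, dt = - \frac{2 \sqrt{\pi}}{\sqrt{a}}.$$

Differentiating under the integral sign brings down a factor of $(-t^2)$:
$$\frac{dJ}{da} = \int_{-\infty}^{\infty} 2 t^{2} e^{- a t^{2}} \, dt = \frac{\sqrt{\pi}}{a^{\frac{3}{2}}}.$$

Repeating twice in total — each differentiation brings down another $(-t^2)$ — gives
$$\frac{d^{2}J}{da^{2}} = \int_{-\infty}^{\infty} - 2 t^{4} e^{- a t^{2}} \, dt = - \frac{3 \sqrt{\pi}}{2 a^{\frac{5}{2}}},$$
and the integrand here is exactly the target integrand, so $I = - \frac{3 \sqrt{\pi}}{2 a^{\frac{5}{2}}}$.

Setting $a = \frac{1}{2}$:
$$I = - 6 \sqrt{2} \sqrt{\pi}.$$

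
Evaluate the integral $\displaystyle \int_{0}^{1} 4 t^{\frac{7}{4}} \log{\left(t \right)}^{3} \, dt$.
$- \frac{6144}{14641}$

Consider the simpler parametrised integral
$$J(a) = \int_{0}^{1} 4 t^{a} \, dt = \frac{4}{a + 1}.$$

Differentiating under the integral sign brings down a factor of $\ln t$:
$$\frac{dJ}{da} = \int_{0}^{1} 4 t^{a} \log{\left(t \right)} \, dt = - \frac{4}{\left(a + 1\right)^{2}}.$$

Repeating $3$ times in total — each differentiation brings down another $\ln t$ — gives
$$\frac{d^{3}J}{da^{3}} = \int_{0}^{1} 4 t^{a} \log{\left(t \right)}^{3} \, dt = - \frac{24}{\left(a + 1\right)^{4}},$$
and the integrand here is exactly the target integrand, so $I = - \frac{24}{\left(a + 1\right)^{4}}$.

Setting $a = \frac{7}{4}$:
$$I = - \frac{6144}{14641}.$$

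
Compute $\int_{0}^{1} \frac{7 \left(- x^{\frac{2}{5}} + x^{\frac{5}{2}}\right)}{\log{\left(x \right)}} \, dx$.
$\log{\left(\frac{78125}{128} \right)}$

Consider the one-parameter family: let $I(a) = \int_{0}^{1} \frac{7 \left(- x^{\frac{2}{5}} + x^{a}\right)}{\log{\left(x \right)}} \, dx$.

Since $\dfrac{\partial}{\partial a}\,x^{a} = x^{a} \ln x$, the $\ln x$ in the denominator cancels and
$$\frac{dI}{da} = \int_{0}^{1} 7 x^{a} \, dx = 7 \left[\frac{x^{a+1}}{a+1}\right]_0^1 = \frac{7}{a + 1}.$$

Integrating with respect to $a$ gives $I(a) = \log{\left(\frac{78125 \left(a + 1\right)^{7}}{823543} \right)} + C$.

At $a = \frac{2}{5}$ the integrand is identically $0$, so $I(\frac{2}{5}) = 0$. The closed form gives $0$, hence $C = 0$.

Setting $a = \frac{5}{2}$:
$$I = \log{\left(\frac{78125}{128} \right)}.$$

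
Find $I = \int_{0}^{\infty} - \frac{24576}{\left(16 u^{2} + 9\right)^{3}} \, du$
$- \frac{128 \pi}{27}$

Recall the elementary integral
$$J(a) = \int_{0}^{\infty} - \frac{6}{a^{2} + u^{2}} \, du = - \frac{3 \pi}{a}.$$

Differentiating under the integral sign with respect to $a$,
$$\frac{dJ}{da} = \int_{0}^{\infty} \frac{12 a}{\left(a^{2} + u^{2}\right)^{2}} \, du = \frac{3 \pi}{a^{2}},$$
so $\int_{0}^{\infty} - \frac{6}{\left(a^{2} + u^{2}\right)^{2}} \, du = - \frac{3 \pi}{2 a^{3}}$.

Repeating — each differentiation of $1/(u^2+a^2)^j$ produces $-2ja/(u^2+a^2)^{j+1}$ — and dividing through by $-2ja$ at each step yields, after $2$ differentiations in total,
$$\int_{0}^{\infty} - \frac{6}{\left(a^{2} + u^{2}\right)^{3}} \, du = - \frac{9 \pi}{8 a^{5}}.$$

Setting $a = \frac{3}{4}$:
$$I = - \frac{128 \pi}{27}.$$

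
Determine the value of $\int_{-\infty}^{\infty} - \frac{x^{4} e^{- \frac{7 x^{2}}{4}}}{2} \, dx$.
$- \frac{12 \sqrt{7} \sqrt{\pi}}{343}$

Begin with the known integral
$$J(a) = \int_{-\infty}^{\infty} - \frac{e^{- a x^{2}}}{2} \, dx = - \frac{\sqrt{\pi}}{2 \sqrt{a}}.$$

Differentiating under the integral sign brings down a factor of $(-x^2)$:
$$\frac{dJ}{da} = \int_{-\infty}^{\infty} \frac{x^{2} e^{- a x^{2}}}{2} \, dx = \frac{\sqrt{\pi}}{4 a^{\frac{3}{2}}}.$$

Repeating twice in total — each differentiation brings down another $(-x^2)$ — gives
$$\frac{d^{2}J}{da^{2}} = \int_{-\infty}^{\infty} - \frac{x^{4} e^{- a x^{2}}}{2} \, dx = - \frac{3 \sqrt{\pi}}{8 a^{\frac{5}{2}}},$$
and the integrand here is exactly the target integrand, so $I = - \frac{3 \sqrt{\pi}}{8 a^{\frac{5}{2}}}$.

Setting $a = \frac{7}{4}$:
$$I = - \frac{12 \sqrt{7} \sqrt{\pi}}{343}.$$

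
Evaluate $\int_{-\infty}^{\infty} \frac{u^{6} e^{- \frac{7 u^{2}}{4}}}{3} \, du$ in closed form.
$\frac{80 \sqrt{7} \sqrt{\pi}}{2401}$

Start from the elementary integral
$$J(a) = \int_{-\infty}^{\infty} \frac{e^{- a u^{2}}}{3} \, du = \frac{\sqrt{\pi}}{3 \sqrt{a}}.$$

Differentiating under the integral sign brings down a factor of $(-u^2)$:
$$\frac{dJ}{da} = \int_{-\infty}^{\infty} - \frac{u^{2} e^{- a u^{2}}}{3} \, du = - \frac{\sqrt{\pi}}{6 a^{\frac{3}{2}}}.$$

Repeating $3$ times in total — each differentiation brings down another $(-u^2)$ — gives
$$\frac{d^{3}J}{da^{3}} = \int_{-\infty}^{\infty} - \frac{u^{6} e^{- a u^{2}}}{3} \, du = - \frac{5 \sqrt{\pi}}{8 a^{\frac{7}{2}}},$$
and the integrand here is $(-1)^{3}$ times the target integrand, so $I = (-1)^{3}\,\frac{d^{3}J}{da^{3}} = \frac{5 \sqrt{\pi}}{8 a^{\frac{7}{2}}}$.

Setting $a = \frac{7}{4}$:
$$I = \frac{80 \sqrt{7} \sqrt{\pi}}{2401}.$$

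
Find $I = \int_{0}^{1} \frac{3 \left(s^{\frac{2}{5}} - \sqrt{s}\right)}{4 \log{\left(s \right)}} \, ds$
$- \frac{3 \log{\left(15 \right)}}{4} + \frac{3 \log{\left(14 \right)}}{4}$

Consider the one-parameter family: let $I(a) = \int_{0}^{1} \frac{3 \left(- \sqrt{s} + s^{a}\right)}{4 \log{\left(s \right)}} \, ds$.

Since $\dfrac{\partial}{\partial a}\,s^{a} = s^{a} \ln s$, the $\ln s$ in the denominator cancels and
$$\frac{dI}{da} = \int_{0}^{1} \frac{3}{4} s^{a} \, ds = \frac{3}{4} \left[\frac{s^{a+1}}{a+1}\right]_0^1 = \frac{3}{4 \left(a + 1\right)}.$$

Integrating with respect to $a$ gives $I(a) = \log{\left(\frac{2^{\frac{3}{4}} \sqrt[4]{3} \left(a + 1\right)^{\frac{3}{4}}}{3} \right)} + C$.

At $a = \frac{1}{2}$ the integrand is identically $0$, so $I(\frac{1}{2}) = 0$. The closed form gives $0$, hence $C = 0$.

Setting $a = \frac{2}{5}$:
$$I = - \frac{3 \log{\left(15 \right)}}{4} + \frac{3 \log{\left(14 \right)}}{4}.$$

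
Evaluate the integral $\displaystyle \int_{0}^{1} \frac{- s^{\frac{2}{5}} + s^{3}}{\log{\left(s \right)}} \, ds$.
$\log{\left(\frac{20}{7} \right)}$

Consider the one-parameter family: let $I(a) = \int_{0}^{1} \frac{- s^{\frac{2}{5}} + s^{a}}{\log{\left(s \right)}} \, ds$.

Since $\dfrac{\partial}{\partial a}\,s^{a} = s^{a} \ln s$, the $\ln s$ in the denominator cancels and
$$\frac{dI}{da} = \int_{0}^{1} s^{a} \, ds = \left[\frac{s^{a+1}}{a+1}\right]_0^1 = \frac{1}{a + 1}.$$

Integrating with respect to $a$ gives $I(a) = \log{\left(\frac{5 a}{7} + \frac{5}{7} \right)} + C$.

At $a = \frac{2}{5}$ the integrand is identically $0$, so $I(\frac{2}{5}) = 0$. The closed form gives $0$, hence $C = 0$.

Setting $a = 3$:
$$I = \log{\left(\frac{20}{7} \right)}.$$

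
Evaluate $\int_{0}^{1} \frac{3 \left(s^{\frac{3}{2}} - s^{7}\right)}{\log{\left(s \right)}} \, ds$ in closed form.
$\log{\left(\frac{125}{4096} \right)}$

Replace the exponent $\frac{3}{2}$ by a parameter $a$: let $I(a) = \int_{0}^{1} \frac{3 \left(- s^{7} + s^{a}\right)}{\log{\left(s \right)}} \, ds$.

Since $\dfrac{\partial}{\partial a}\,s^{a} = s^{a} \ln s$, the $\ln s$ in the denominator cancels and
$$\frac{dI}{da} = \int_{0}^{1} 3 s^{a} \, ds = 3 \left[\frac{s^{a+1}}{a+1}\right]_0^1 = \frac{3}{a + 1}.$$

Integrating with respect to $a$ gives $I(a) = \log{\left(\frac{\left(a + 1\right)^{3}}{512} \right)} + C$.

At $a = 7$ the integrand is identically $0$, so $I(7) = 0$. The closed form gives $0$, hence $C = 0$.

Setting $a = \frac{3}{2}$:
$$I = \log{\left(\frac{125}{4096} \right)}.$$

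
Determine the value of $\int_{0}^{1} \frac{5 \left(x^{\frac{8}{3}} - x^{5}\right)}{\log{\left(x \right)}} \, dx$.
$- \log{\left(\frac{1889568}{161051} \right)}$

Replace the exponent $5$ by a parameter $a$: let $I(a) = \int_{0}^{1} \frac{5 \left(x^{\frac{8}{3}} - x^{a}\right)}{\log{\left(x \right)}} \, dx$.

Since $\dfrac{\partial}{\partial a}\,x^{a} = x^{a} \ln x$, the $\ln x$ in the denominator cancels and
$$\frac{dI}{da} = \int_{0}^{1} -5 x^{a} \, dx = -5 \left[\frac{x^{a+1}}{a+1}\right]_0^1 = - \frac{5}{a + 1}.$$

Integrating with respect to $a$ gives $I(a) = - \log{\left(\frac{243 \left(a + 1\right)^{5}}{161051} \right)} + C$.

At $a = \frac{8}{3}$ the integrand is identically $0$, so $I(\frac{8}{3}) = 0$. The closed form gives $0$, hence $C = 0$.

Setting $a = 5$:
$$I = - \log{\left(\frac{1889568}{161051} \right)}.$$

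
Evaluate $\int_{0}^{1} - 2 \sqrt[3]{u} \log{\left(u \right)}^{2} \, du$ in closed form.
$- \frac{27}{16}$

Begin with the known integral
$$J(a) = \int_{0}^{1} - 2 u^{a} \, du = - \frac{2}{a + 1}.$$

Differentiating under the integral sign brings down a factor of $\ln u$:
$$\frac{dJ}{da} = \int_{0}^{1} - 2 u^{a} \log{\left(u \right)} \, du = \frac{2}{\left(a + 1\right)^{2}}.$$

Repeating twice in total — each differentiation brings down another $\ln u$ — gives
$$\frac{d^{2}J}{da^{2}} = \int_{0}^{1} - 2 u^{a} \log{\left(u \right)}^{2} \, du = - \frac{4}{\left(a + 1\right)^{3}},$$
and the integrand here is exactly the target integrand, so $I = - \frac{4}{\left(a + 1\right)^{3}}$.

Setting $a = \frac{1}{3}$:
$$I = - \frac{27}{16}.$$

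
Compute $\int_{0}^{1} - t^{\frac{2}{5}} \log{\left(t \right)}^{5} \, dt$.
$\frac{1875000}{117649}$

Start from the elementary integral
$$J(a) = \int_{0}^{1} - t^{a} \, dt = - \frac{1}{a + 1}.$$

Differentiating under the integral sign brings down a factor of $\ln t$:
$$\frac{dJ}{da} = \int_{0}^{1} - t^{a} \log{\left(t \right)} \, dt = \frac{1}{\left(a + 1\right)^{2}}.$$

Repeating $5$ times in total — each differentiation brings down another $\ln t$ — gives
$$\frac{d^{5}J}{da^{5}} = \int_{0}^{1} - t^{a} \log{\left(t \right)}^{5} \, dt = \frac{120}{\left(a + 1\right)^{6}},$$
and the integrand here is exactly the target integrand, so $I = \frac{120}{\left(a + 1\right)^{6}}$.

Setting $a = \frac{2}{5}$:
$$I = \frac{1875000}{117649}.$$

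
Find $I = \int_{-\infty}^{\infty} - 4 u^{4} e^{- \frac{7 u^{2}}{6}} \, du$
$- \frac{108 \sqrt{42} \sqrt{\pi}}{343}$

Start from the elementary integral
$$J(a) = \int_{-\infty}^{\infty} - 4 e^{- a u^{2}} \, du = - \frac{4 \sqrt{\pi}}{\sqrt{a}}.$$

Differentiating under the integral sign brings down a factor of $(-u^2)$:
$$\frac{dJ}{da} = \int_{-\infty}^{\infty} 4 u^{2} e^{- a u^{2}} \, du = \frac{2 \sqrt{\pi}}{a^{\frac{3}{2}}}.$$

Repeating twice in total — each differentiation brings down another $(-u^2)$ — gives
$$\frac{d^{2}J}{da^{2}} = \int_{-\infty}^{\infty} - 4 u^{4} e^{- a u^{2}} \, du = - \frac{3 \sqrt{\pi}}{a^{\frac{5}{2}}},$$
and the integrand here is exactly the target integrand, so $I = - \frac{3 \sqrt{\pi}}{a^{\frac{5}{2}}}$.

Setting $a = \frac{7}{6}$:
$$I = - \frac{108 \sqrt{42} \sqrt{\pi}}{343}.$$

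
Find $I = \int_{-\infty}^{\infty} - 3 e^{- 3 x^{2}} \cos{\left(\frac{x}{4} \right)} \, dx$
$- \frac{\sqrt{3} \sqrt{\pi}}{e^{\frac{1}{192}}}$

Treat the cosine frequency as a parameter and define $I(b) = \int_{-\infty}^{\infty} - 3 e^{- 3 x^{2}} \cos{\left(b x \right)} \, dx$.

Differentiating under the integral sign,
$$I'(b) = \int_{-\infty}^{\infty} 3 x e^{- 3 x^{2}} \sin{\left(b x \right)} \, dx.$$

Integrate $\int_{-\infty}^{\infty} x \sin(b x)\, e^{- 3 x^{2}}\, dx$ by parts with $u = \sin(b x)$ and $dv = x\, e^{- 3 x^{2}}\, dx$, giving $v = - \frac{e^{- 3 x^{2}}}{6}$. The boundary term vanishes and
$$\int_{-\infty}^{\infty} x \sin(b x)\, e^{- 3 x^{2}}\, dx = \frac{b}{6} \int_{-\infty}^{\infty} \cos(b x)\, e^{- 3 x^{2}}\, dx,$$
so $I'(b) = - \frac{b}{6}\, I(b)$.

This is a separable first-order ODE; solving with the initial condition $I(0) = \int_{-\infty}^{\infty} - 3 e^{- 3 x^{2}}\,dx = - \sqrt{3} \sqrt{\pi}$ gives
$$I(b) = - \sqrt{3} \sqrt{\pi} e^{- \frac{b^{2}}{12}}.$$

Setting $b = \frac{1}{4}$:
$$I = - \frac{\sqrt{3} \sqrt{\pi}}{e^{\frac{1}{192}}}.$$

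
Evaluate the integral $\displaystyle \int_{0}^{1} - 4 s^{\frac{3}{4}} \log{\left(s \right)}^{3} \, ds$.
$\frac{6144}{2401}$

Begin with the known integral
$$J(a) = \int_{0}^{1} - 4 s^{a} \, ds = - \frac{4}{a + 1}.$$

Differentiating under the integral sign brings down a factor of $\ln s$:
$$\frac{dJ}{da} = \int_{0}^{1} - 4 s^{a} \log{\left(s \right)} \, ds = \frac{4}{\left(a + 1\right)^{2}}.$$

Repeating $3$ times in total — each differentiation brings down another $\ln s$ — gives
$$\frac{d^{3}J}{da^{3}} = \int_{0}^{1} - 4 s^{a} \log{\left(s \right)}^{3} \, ds = \frac{24}{\left(a + 1\right)^{4}},$$
and the integrand here is exactly the target integrand, so $I = \frac{24}{\left(a + 1\right)^{4}}$.

Setting $a = \frac{3}{4}$:
$$I = \frac{6144}{2401}.$$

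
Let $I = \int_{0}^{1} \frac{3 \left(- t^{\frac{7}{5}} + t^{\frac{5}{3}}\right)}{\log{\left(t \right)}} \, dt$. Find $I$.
$\log{\left(\frac{1000}{729} \right)}$

Consider the one-parameter family: let $I(a) = \int_{0}^{1} \frac{3 \left(- t^{\frac{7}{5}} + t^{a}\right)}{\log{\left(t \right)}} \, dt$.

Since $\dfrac{\partial}{\partial a}\,t^{a} = t^{a} \ln t$, the $\ln t$ in the denominator cancels and
$$\frac{dI}{da} = \int_{0}^{1} 3 t^{a} \, dt = 3 \left[\frac{t^{a+1}}{a+1}\right]_0^1 = \frac{3}{a + 1}.$$

Integrating with respect to $a$ gives $I(a) = \log{\left(\frac{125 \left(a + 1\right)^{3}}{1728} \right)} + C$.

At $a = \frac{7}{5}$ the integrand is identically $0$, so $I(\frac{7}{5}) = 0$. The closed form gives $0$, hence $C = 0$.

Setting $a = \frac{5}{3}$:
$$I = \log{\left(\frac{1000}{729} \right)}.$$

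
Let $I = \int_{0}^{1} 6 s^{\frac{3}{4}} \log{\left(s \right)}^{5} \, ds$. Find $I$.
$- \frac{2949120}{117649}$

Consider the simpler parametrised integral
$$J(a) = \int_{0}^{1} 6 s^{a} \, ds = \frac{6}{a + 1}.$$

Differentiating under the integral sign brings down a factor of $\ln s$:
$$\frac{dJ}{da} = \int_{0}^{1} 6 s^{a} \log{\left(s \right)} \, ds = - \frac{6}{\left(a + 1\right)^{2}}.$$

Repeating $5$ times in total — each differentiation brings down another $\ln s$ — gives
$$\frac{d^{5}J}{da^{5}} = \int_{0}^{1} 6 s^{a} \log{\left(s \right)}^{5} \, ds = - \frac{720}{\left(a + 1\right)^{6}},$$
and the integrand here is exactly the target integrand, so $I = - \frac{720}{\left(a + 1\right)^{6}}$.

Setting $a = \frac{3}{4}$:
$$I = - \frac{2949120}{117649}.$$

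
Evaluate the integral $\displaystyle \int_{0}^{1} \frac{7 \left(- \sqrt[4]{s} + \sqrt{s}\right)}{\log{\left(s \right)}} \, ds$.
$- \log{\left(\frac{78125}{279936} \right)}$

Replace the exponent $\frac{1}{4}$ by a parameter $a$: let $I(a) = \int_{0}^{1} \frac{7 \left(\sqrt{s} - s^{a}\right)}{\log{\left(s \right)}} \, ds$.

Since $\dfrac{\partial}{\partial a}\,s^{a} = s^{a} \ln s$, the $\ln s$ in the denominator cancels and
$$\frac{dI}{da} = \int_{0}^{1} -7 s^{a} \, ds = -7 \left[\frac{s^{a+1}}{a+1}\right]_0^1 = - \frac{7}{a + 1}.$$

Integrating with respect to $a$ gives $I(a) = - \log{\left(\frac{128 \left(a + 1\right)^{7}}{2187} \right)} + C$.

At $a = \frac{1}{2}$ the integrand is identically $0$, so $I(\frac{1}{2}) = 0$. The closed form gives $0$, hence $C = 0$.

Setting $a = \frac{1}{4}$:
$$I = - \log{\left(\frac{78125}{279936} \right)}.$$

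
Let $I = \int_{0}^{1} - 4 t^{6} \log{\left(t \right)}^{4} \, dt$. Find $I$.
$- \frac{96}{16807}$

Consider the simpler parametrised integral
$$J(a) = \int_{0}^{1} - 4 t^{a} \, dt = - \frac{4}{a + 1}.$$

Differentiating under the integral sign brings down a factor of $\ln t$:
$$\frac{dJ}{da} = \int_{0}^{1} - 4 t^{a} \log{\left(t \right)} \, dt = \frac{4}{\left(a + 1\right)^{2}}.$$

Repeating $4$ times in total — each differentiation brings down another $\ln t$ — gives
$$\frac{d^{4}J}{da^{4}} = \int_{0}^{1} - 4 t^{a} \log{\left(t \right)}^{4} \, dt = - \frac{96}{\left(a + 1\right)^{5}},$$
and the integrand here is exactly the target integrand, so $I = - \frac{96}{\left(a + 1\right)^{5}}$.

Setting $a = 6$:
$$I = - \frac{96}{16807}.$$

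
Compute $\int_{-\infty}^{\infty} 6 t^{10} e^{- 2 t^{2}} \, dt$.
$\frac{2835 \sqrt{2} \sqrt{\pi}}{1024}$

Begin with the known integral
$$J(a) = \int_{-\infty}^{\infty} 6 e^{- a t^{2}} \, dt = \frac{6 \sqrt{\pi}}{\sqrt{a}}.$$

Differentiating under the integral sign brings down a factor of $(-t^2)$:
$$\frac{dJ}{da} = \int_{-\infty}^{\infty} - 6 t^{2} e^{- a t^{2}} \, dt = - \frac{3 \sqrt{\pi}}{a^{\frac{3}{2}}}.$$

Repeating $5$ times in total — each differentiation brings down another $(-t^2)$ — gives
$$\frac{d^{5}J}{da^{5}} = \int_{-\infty}^{\infty} - 6 t^{10} e^{- a t^{2}} \, dt = - \frac{2835 \sqrt{\pi}}{16 a^{\frac{11}{2}}},$$
and the integrand here is $(-1)^{5}$ times the target integrand, so $I = (-1)^{5}\,\frac{d^{5}J}{da^{5}} = \frac{2835 \sqrt{\pi}}{16 a^{\frac{11}{2}}}$.

Setting $a = 2$:
$$I = \frac{2835 \sqrt{2} \sqrt{\pi}}{1024}.$$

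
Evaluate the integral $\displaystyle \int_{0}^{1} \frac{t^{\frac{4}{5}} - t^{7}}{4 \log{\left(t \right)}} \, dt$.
$\log{\left(\frac{\sqrt[4]{250} \sqrt{3}}{10} \right)}$

Replace the exponent $\frac{4}{5}$ by a parameter $a$: let $I(a) = \int_{0}^{1} \frac{- t^{7} + t^{a}}{4 \log{\left(t \right)}} \, dt$.

Since $\dfrac{\partial}{\partial a}\,t^{a} = t^{a} \ln t$, the $\ln t$ in the denominator cancels and
$$\frac{dI}{da} = \int_{0}^{1} \frac{1}{4} t^{a} \, dt = \frac{1}{4} \left[\frac{t^{a+1}}{a+1}\right]_0^1 = \frac{1}{4 \left(a + 1\right)}.$$

Integrating with respect to $a$ gives $I(a) = \frac{\log{\left(a + 1 \right)}}{4} - \frac{3 \log{\left(2 \right)}}{4} + C$.

At $a = 7$ the integrand is identically $0$, so $I(7) = 0$. The closed form gives $0$, hence $C = 0$.

Setting $a = \frac{4}{5}$:
$$I = \log{\left(\frac{\sqrt[4]{250} \sqrt{3}}{10} \right)}.$$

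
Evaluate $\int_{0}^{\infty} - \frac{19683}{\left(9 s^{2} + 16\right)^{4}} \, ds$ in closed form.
$- \frac{32805 \pi}{524288}$

Start from the standard arctangent integral
$$J(a) = \int_{0}^{\infty} - \frac{3}{a^{2} + s^{2}} \, ds = - \frac{3 \pi}{2 a}.$$

Differentiating under the integral sign with respect to $a$,
$$\frac{dJ}{da} = \int_{0}^{\infty} \frac{6 a}{\left(a^{2} + s^{2}\right)^{2}} \, ds = \frac{3 \pi}{2 a^{2}},$$
so $\int_{0}^{\infty} - \frac{3}{\left(a^{2} + s^{2}\right)^{2}} \, ds = - \frac{3 \pi}{4 a^{3}}$.

Repeating — each differentiation of $1/(s^2+a^2)^j$ produces $-2ja/(s^2+a^2)^{j+1}$ — and dividing through by $-2ja$ at each step yields, after $3$ differentiations in total,
$$\int_{0}^{\infty} - \frac{3}{\left(a^{2} + s^{2}\right)^{4}} \, ds = - \frac{15 \pi}{32 a^{7}}.$$

Setting $a = \frac{4}{3}$:
$$I = - \frac{32805 \pi}{524288}.$$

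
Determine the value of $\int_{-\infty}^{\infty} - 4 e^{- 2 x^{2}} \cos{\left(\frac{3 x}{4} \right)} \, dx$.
$- \frac{2 \sqrt{2} \sqrt{\pi}}{e^{\frac{9}{128}}}$

Define $I(b) = \int_{-\infty}^{\infty} - 4 e^{- 2 x^{2}} \cos{\left(b x \right)} \, dx$.

Differentiating under the integral sign,
$$I'(b) = \int_{-\infty}^{\infty} 4 x e^{- 2 x^{2}} \sin{\left(b x \right)} \, dx.$$

Integrate $\int_{-\infty}^{\infty} x \sin(b x)\, e^{- 2 x^{2}}\, dx$ by parts with $u = \sin(b x)$ and $dv = x\, e^{- 2 x^{2}}\, dx$, giving $v = - \frac{e^{- 2 x^{2}}}{4}$. The boundary term vanishes and
$$\int_{-\infty}^{\infty} x \sin(b x)\, e^{- 2 x^{2}}\, dx = \frac{b}{4} \int_{-\infty}^{\infty} \cos(b x)\, e^{- 2 x^{2}}\, dx,$$
so $I'(b) = - \frac{b}{4}\, I(b)$.

This is a separable first-order ODE; solving with the initial condition $I(0) = \int_{-\infty}^{\infty} - 4 e^{- 2 x^{2}}\,dx = - 2 \sqrt{2} \sqrt{\pi}$ gives
$$I(b) = - 2 \sqrt{2} \sqrt{\pi} e^{- \frac{b^{2}}{8}}.$$

Setting $b = \frac{3}{4}$:
$$I = - \frac{2 \sqrt{2} \sqrt{\pi}}{e^{\frac{9}{128}}}.$$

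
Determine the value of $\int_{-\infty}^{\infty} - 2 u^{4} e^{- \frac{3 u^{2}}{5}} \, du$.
$- \frac{25 \sqrt{15} \sqrt{\pi}}{18}$

Start from the elementary integral
$$J(a) = \int_{-\infty}^{\infty} - 2 e^{- a u^{2}} \, du = - \frac{2 \sqrt{\pi}}{\sqrt{a}}.$$

Differentiating under the integral sign brings down a factor of $(-u^2)$:
$$\frac{dJ}{da} = \int_{-\infty}^{\infty} 2 u^{2} e^{- a u^{2}} \, du = \frac{\sqrt{\pi}}{a^{\frac{3}{2}}}.$$

Repeating twice in total — each differentiation brings down another $(-u^2)$ — gives
$$\frac{d^{2}J}{da^{2}} = \int_{-\infty}^{\infty} - 2 u^{4} e^{- a u^{2}} \, du = - \frac{3 \sqrt{\pi}}{2 a^{\frac{5}{2}}},$$
and the integrand here is exactly the target integrand, so $I = - \frac{3 \sqrt{\pi}}{2 a^{\frac{5}{2}}}$.

Setting $a = \frac{3}{5}$:
$$I = - \frac{25 \sqrt{15} \sqrt{\pi}}{18}.$$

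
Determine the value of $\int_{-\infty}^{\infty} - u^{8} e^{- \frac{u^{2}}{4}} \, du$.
$- 3360 \sqrt{\pi}$

Start from the elementary integral
$$J(a) = \int_{-\infty}^{\infty} - e^{- a u^{2}} \, du = - \frac{\sqrt{\pi}}{\sqrt{a}}.$$

Differentiating under the integral sign brings down a factor of $(-u^2)$:
$$\frac{dJ}{da} = \int_{-\infty}^{\infty} u^{2} e^{- a u^{2}} \, du = \frac{\sqrt{\pi}}{2 a^{\frac{3}{2}}}.$$

Repeating $4$ times in total — each differentiation brings down another $(-u^2)$ — gives
$$\frac{d^{4}J}{da^{4}} = \int_{-\infty}^{\infty} - u^{8} e^{- a u^{2}} \, du = - \frac{105 \sqrt{\pi}}{16 a^{\frac{9}{2}}},$$
and the integrand here is exactly the target integrand, so $I = - \frac{105 \sqrt{\pi}}{16 a^{\frac{9}{2}}}$.

Setting $a = \frac{1}{4}$:
$$I = - 3360 \sqrt{\pi}.$$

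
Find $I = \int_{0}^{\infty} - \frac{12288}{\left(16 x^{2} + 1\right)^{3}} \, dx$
$- 576 \pi$

Start from the standard arctangent integral
$$J(a) = \int_{0}^{\infty} - \frac{3}{a^{2} + x^{2}} \, dx = - \frac{3 \pi}{2 a}.$$

Differentiating under the integral sign with respect to $a$,
$$\frac{dJ}{da} = \int_{0}^{\infty} \frac{6 a}{\left(a^{2} + x^{2}\right)^{2}} \, dx = \frac{3 \pi}{2 a^{2}},$$
so $\int_{0}^{\infty} - \frac{3}{\left(a^{2} + x^{2}\right)^{2}} \, dx = - \frac{3 \pi}{4 a^{3}}$.

Repeating — each differentiation of $1/(x^2+a^2)^j$ produces $-2ja/(x^2+a^2)^{j+1}$ — and dividing through by $-2ja$ at each step yields, after $2$ differentiations in total,
$$\int_{0}^{\infty} - \frac{3}{\left(a^{2} + x^{2}\right)^{3}} \, dx = - \frac{9 \pi}{16 a^{5}}.$$

Setting $a = \frac{1}{4}$:
$$I = - 576 \pi.$$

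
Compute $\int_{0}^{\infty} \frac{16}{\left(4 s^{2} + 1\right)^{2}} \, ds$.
$2 \pi$

Begin with the known result
$$J(a) = \int_{0}^{\infty} \frac{1}{a^{2} + s^{2}} \, ds = \frac{\pi}{2 a}.$$

Differentiating under the integral sign with respect to $a$,
$$\frac{dJ}{da} = \int_{0}^{\infty} - \frac{2 a}{\left(a^{2} + s^{2}\right)^{2}} \, ds = - \frac{\pi}{2 a^{2}},$$
so $\int_{0}^{\infty} \frac{1}{\left(a^{2} + s^{2}\right)^{2}} \, ds = \frac{\pi}{4 a^{3}}$.

Setting $a = \frac{1}{2}$:
$$I = 2 \pi.$$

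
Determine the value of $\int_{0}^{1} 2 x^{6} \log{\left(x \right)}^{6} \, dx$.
$\frac{1440}{823543}$

Start from the elementary integral
$$J(a) = \int_{0}^{1} 2 x^{a} \, dx = \frac{2}{a + 1}.$$

Differentiating under the integral sign brings down a factor of $\ln x$:
$$\frac{dJ}{da} = \int_{0}^{1} 2 x^{a} \log{\left(x \right)} \, dx = - \frac{2}{\left(a + 1\right)^{2}}.$$

Repeating $6$ times in total — each differentiation brings down another $\ln x$ — gives
$$\frac{d^{6}J}{da^{6}} = \int_{0}^{1} 2 x^{a} \log{\left(x \right)}^{6} \, dx = \frac{1440}{\left(a + 1\right)^{7}},$$
and the integrand here is exactly the target integrand, so $I = \frac{1440}{\left(a + 1\right)^{7}}$.

Setting $a = 6$:
$$I = \frac{1440}{823543}.$$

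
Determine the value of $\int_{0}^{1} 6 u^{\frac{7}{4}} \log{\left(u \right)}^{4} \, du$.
$\frac{147456}{161051}$

Start from the elementary integral
$$J(a) = \int_{0}^{1} 6 u^{a} \, du = \frac{6}{a + 1}.$$

Differentiating under the integral sign brings down a factor of $\ln u$:
$$\frac{dJ}{da} = \int_{0}^{1} 6 u^{a} \log{\left(u \right)} \, du = - \frac{6}{\left(a + 1\right)^{2}}.$$

Repeating $4$ times in total — each differentiation brings down another $\ln u$ — gives
$$\frac{d^{4}J}{da^{4}} = \int_{0}^{1} 6 u^{a} \log{\left(u \right)}^{4} \, du = \frac{144}{\left(a + 1\right)^{5}},$$
and the integrand here is exactly the target integrand, so $I = \frac{144}{\left(a + 1\right)^{5}}$.

Setting $a = \frac{7}{4}$:
$$I = \frac{147456}{161051}.$$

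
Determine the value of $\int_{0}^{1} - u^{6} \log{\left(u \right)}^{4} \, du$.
$- \frac{24}{16807}$

Consider the simpler parametrised integral
$$J(a) = \int_{0}^{1} - u^{a} \, du = - \frac{1}{a + 1}.$$

Differentiating under the integral sign brings down a factor of $\ln u$:
$$\frac{dJ}{da} = \int_{0}^{1} - u^{a} \log{\left(u \right)} \, du = \frac{1}{\left(a + 1\right)^{2}}.$$

Repeating $4$ times in total — each differentiation brings down another $\ln u$ — gives
$$\frac{d^{4}J}{da^{4}} = \int_{0}^{1} - u^{a} \log{\left(u \right)}^{4} \, du = - \frac{24}{\left(a + 1\right)^{5}},$$
and the integrand here is exactly the target integrand, so $I = - \frac{24}{\left(a + 1\right)^{5}}$.

Setting $a = 6$:
$$I = - \frac{24}{16807}.$$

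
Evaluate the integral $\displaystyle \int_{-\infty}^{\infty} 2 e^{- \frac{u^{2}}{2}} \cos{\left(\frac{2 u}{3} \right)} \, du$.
$\frac{2 \sqrt{2} \sqrt{\pi}}{e^{\frac{2}{9}}}$

Treat the cosine frequency as a parameter and define $I(b) = \int_{-\infty}^{\infty} 2 e^{- \frac{u^{2}}{2}} \cos{\left(b u \right)} \, du$.

Differentiating under the integral sign,
$$I'(b) = \int_{-\infty}^{\infty} - 2 u e^{- \frac{u^{2}}{2}} \sin{\left(b u \right)} \, du.$$

Integrate $\int_{-\infty}^{\infty} u \sin(b u)\, e^{- \frac{u^{2}}{2}}\, du$ by parts with $w = \sin(b u)$ and $dv = u\, e^{- \frac{u^{2}}{2}}\, du$, giving $v = - e^{- \frac{u^{2}}{2}}$. The boundary term vanishes and
$$\int_{-\infty}^{\infty} u \sin(b u)\, e^{- \frac{u^{2}}{2}}\, du = b \int_{-\infty}^{\infty} \cos(b u)\, e^{- \frac{u^{2}}{2}}\, du,$$
so $I'(b) = - b\, I(b)$.

This is a separable first-order ODE; solving with the initial condition $I(0) = \int_{-\infty}^{\infty} 2 e^{- \frac{u^{2}}{2}}\,du = 2 \sqrt{2} \sqrt{\pi}$ gives
$$I(b) = 2 \sqrt{2} \sqrt{\pi} e^{- \frac{b^{2}}{2}}.$$

Setting $b = \frac{2}{3}$:
$$I = \frac{2 \sqrt{2} \sqrt{\pi}}{e^{\frac{2}{9}}}.$$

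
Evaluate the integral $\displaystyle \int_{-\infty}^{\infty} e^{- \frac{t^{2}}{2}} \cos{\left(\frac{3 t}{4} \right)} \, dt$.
$\frac{\sqrt{2} \sqrt{\pi}}{e^{\frac{9}{32}}}$

Treat the cosine frequency as a parameter and define $I(b) = \int_{-\infty}^{\infty} e^{- \frac{t^{2}}{2}} \cos{\left(b t \right)} \, dt$.

Differentiating under the integral sign,
$$I'(b) = \int_{-\infty}^{\infty} - t e^{- \frac{t^{2}}{2}} \sin{\left(b t \right)} \, dt.$$

Integrate $\int_{-\infty}^{\infty} t \sin(b t)\, e^{- \frac{t^{2}}{2}}\, dt$ by parts with $u = \sin(b t)$ and $dv = t\, e^{- \frac{t^{2}}{2}}\, dt$, giving $v = - e^{- \frac{t^{2}}{2}}$. The boundary term vanishes and
$$\int_{-\infty}^{\infty} t \sin(b t)\, e^{- \frac{t^{2}}{2}}\, dt = b \int_{-\infty}^{\infty} \cos(b t)\, e^{- \frac{t^{2}}{2}}\, dt,$$
so $I'(b) = - b\, I(b)$.

This is a separable first-order ODE; solving with the initial condition $I(0) = \int_{-\infty}^{\infty} e^{- \frac{t^{2}}{2}}\,dt = \sqrt{2} \sqrt{\pi}$ gives
$$I(b) = \sqrt{2} \sqrt{\pi} e^{- \frac{b^{2}}{2}}.$$

Setting $b = \frac{3}{4}$:
$$I = \frac{\sqrt{2} \sqrt{\pi}}{e^{\frac{9}{32}}}.$$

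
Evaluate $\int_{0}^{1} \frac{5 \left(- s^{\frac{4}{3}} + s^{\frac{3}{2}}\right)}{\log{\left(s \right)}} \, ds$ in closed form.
$- \log{\left(\frac{537824}{759375} \right)}$

Consider the one-parameter family: let $I(a) = \int_{0}^{1} \frac{5 \left(s^{\frac{3}{2}} - s^{a}\right)}{\log{\left(s \right)}} \, ds$.

Since $\dfrac{\partial}{\partial a}\,s^{a} = s^{a} \ln s$, the $\ln s$ in the denominator cancels and
$$\frac{dI}{da} = \int_{0}^{1} -5 s^{a} \, ds = -5 \left[\frac{s^{a+1}}{a+1}\right]_0^1 = - \frac{5}{a + 1}.$$

Integrating with respect to $a$ gives $I(a) = - \log{\left(\frac{32 \left(a + 1\right)^{5}}{3125} \right)} + C$.

At $a = \frac{3}{2}$ the integrand is identically $0$, so $I(\frac{3}{2}) = 0$. The closed form gives $0$, hence $C = 0$.

Setting $a = \frac{4}{3}$:
$$I = - \log{\left(\frac{537824}{759375} \right)}.$$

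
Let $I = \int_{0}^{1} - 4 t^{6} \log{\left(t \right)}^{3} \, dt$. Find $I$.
$\frac{24}{2401}$

Consider the simpler parametrised integral
$$J(a) = \int_{0}^{1} - 4 t^{a} \, dt = - \frac{4}{a + 1}.$$

Differentiating under the integral sign brings down a factor of $\ln t$:
$$\frac{dJ}{da} = \int_{0}^{1} - 4 t^{a} \log{\left(t \right)} \, dt = \frac{4}{\left(a + 1\right)^{2}}.$$

Repeating $3$ times in total — each differentiation brings down another $\ln t$ — gives
$$\frac{d^{3}J}{da^{3}} = \int_{0}^{1} - 4 t^{a} \log{\left(t \right)}^{3} \, dt = \frac{24}{\left(a + 1\right)^{4}},$$
and the integrand here is exactly the target integrand, so $I = \frac{24}{\left(a + 1\right)^{4}}$.

Setting $a = 6$:
$$I = \frac{24}{2401}.$$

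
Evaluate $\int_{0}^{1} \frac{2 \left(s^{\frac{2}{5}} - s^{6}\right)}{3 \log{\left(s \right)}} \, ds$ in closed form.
$- \frac{2 \log{\left(5 \right)}}{3}$

Replace the exponent $\frac{2}{5}$ by a parameter $a$: let $I(a) = \int_{0}^{1} \frac{2 \left(- s^{6} + s^{a}\right)}{3 \log{\left(s \right)}} \, ds$.

Since $\dfrac{\partial}{\partial a}\,s^{a} = s^{a} \ln s$, the $\ln s$ in the denominator cancels and
$$\frac{dI}{da} = \int_{0}^{1} \frac{2}{3} s^{a} \, ds = \frac{2}{3} \left[\frac{s^{a+1}}{a+1}\right]_0^1 = \frac{2}{3 \left(a + 1\right)}.$$

Integrating with respect to $a$ gives $I(a) = \frac{2 \log{\left(a + 1 \right)}}{3} - \frac{2 \log{\left(7 \right)}}{3} + C$.

At $a = 6$ the integrand is identically $0$, so $I(6) = 0$. The closed form gives $0$, hence $C = 0$.

Setting $a = \frac{2}{5}$:
$$I = - \frac{2 \log{\left(5 \right)}}{3}.$$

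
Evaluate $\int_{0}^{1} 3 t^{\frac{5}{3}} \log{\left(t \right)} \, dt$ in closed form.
$- \frac{27}{64}$

Begin with the known integral
$$J(a) = \int_{0}^{1} 3 t^{a} \, dt = \frac{3}{a + 1}.$$

Differentiating under the integral sign brings down a factor of $\ln t$:
$$\frac{dJ}{da} = \int_{0}^{1} 3 t^{a} \log{\left(t \right)} \, dt = - \frac{3}{\left(a + 1\right)^{2}}.$$

The integral on the left is $I$, so $I = - \frac{3}{\left(a + 1\right)^{2}}$.

Setting $a = \frac{5}{3}$:
$$I = - \frac{27}{64}.$$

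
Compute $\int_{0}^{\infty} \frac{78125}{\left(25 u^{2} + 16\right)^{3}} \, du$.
$\frac{46875 \pi}{16384}$

Begin with the known result
$$J(a) = \int_{0}^{\infty} \frac{5}{a^{2} + u^{2}} \, du = \frac{5 \pi}{2 a}.$$

Differentiating under the integral sign with respect to $a$,
$$\frac{dJ}{da} = \int_{0}^{\infty} - \frac{10 a}{\left(a^{2} + u^{2}\right)^{2}} \, du = - \frac{5 \pi}{2 a^{2}},$$
so $\int_{0}^{\infty} \frac{5}{\left(a^{2} + u^{2}\right)^{2}} \, du = \frac{5 \pi}{4 a^{3}}$.

Repeating — each differentiation of $1/(u^2+a^2)^j$ produces $-2ja/(u^2+a^2)^{j+1}$ — and dividing through by $-2ja$ at each step yields, after $2$ differentiations in total,
$$\int_{0}^{\infty} \frac{5}{\left(a^{2} + u^{2}\right)^{3}} \, du = \frac{15 \pi}{16 a^{5}}.$$

Setting $a = \frac{4}{5}$:
$$I = \frac{46875 \pi}{16384}.$$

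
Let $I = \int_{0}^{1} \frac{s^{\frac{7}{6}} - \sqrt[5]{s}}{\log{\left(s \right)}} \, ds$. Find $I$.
$\log{\left(\frac{65}{36} \right)}$

Introduce a parameter $a$ in the exponent: let $I(a) = \int_{0}^{1} \frac{- \sqrt[5]{s} + s^{a}}{\log{\left(s \right)}} \, ds$.

Since $\dfrac{\partial}{\partial a}\,s^{a} = s^{a} \ln s$, the $\ln s$ in the denominator cancels and
$$\frac{dI}{da} = \int_{0}^{1} s^{a} \, ds = \left[\frac{s^{a+1}}{a+1}\right]_0^1 = \frac{1}{a + 1}.$$

Integrating with respect to $a$ gives $I(a) = \log{\left(\frac{5 a}{6} + \frac{5}{6} \right)} + C$.

At $a = \frac{1}{5}$ the integrand is identically $0$, so $I(\frac{1}{5}) = 0$. The closed form gives $0$, hence $C = 0$.

Setting $a = \frac{7}{6}$:
$$I = \log{\left(\frac{65}{36} \right)}.$$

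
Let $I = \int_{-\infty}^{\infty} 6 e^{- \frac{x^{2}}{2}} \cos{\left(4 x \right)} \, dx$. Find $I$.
$\frac{6 \sqrt{2} \sqrt{\pi}}{e^{8}}$

Let $b$ denote the cosine frequency and define $I(b) = \int_{-\infty}^{\infty} 6 e^{- \frac{x^{2}}{2}} \cos{\left(b x \right)} \, dx$.

Differentiating under the integral sign,
$$I'(b) = \int_{-\infty}^{\infty} - 6 x e^{- \frac{x^{2}}{2}} \sin{\left(b x \right)} \, dx.$$

Integrate $\int_{-\infty}^{\infty} x \sin(b x)\, e^{- \frac{x^{2}}{2}}\, dx$ by parts with $u = \sin(b x)$ and $dv = x\, e^{- \frac{x^{2}}{2}}\, dx$, giving $v = - e^{- \frac{x^{2}}{2}}$. The boundary term vanishes and
$$\int_{-\infty}^{\infty} x \sin(b x)\, e^{- \frac{x^{2}}{2}}\, dx = b \int_{-\infty}^{\infty} \cos(b x)\, e^{- \frac{x^{2}}{2}}\, dx,$$
so $I'(b) = - b\, I(b)$.

This is a separable first-order ODE; solving with the initial condition $I(0) = \int_{-\infty}^{\infty} 6 e^{- \frac{x^{2}}{2}}\,dx = 6 \sqrt{2} \sqrt{\pi}$ gives
$$I(b) = 6 \sqrt{2} \sqrt{\pi} e^{- \frac{b^{2}}{2}}.$$

Setting $b = 4$:
$$I = \frac{6 \sqrt{2} \sqrt{\pi}}{e^{8}}.$$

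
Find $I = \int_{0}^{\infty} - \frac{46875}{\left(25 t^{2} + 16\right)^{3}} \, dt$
$- \frac{28125 \pi}{16384}$

Start from the standard arctangent integral
$$J(a) = \int_{0}^{\infty} - \frac{3}{a^{2} + t^{2}} \, dt = - \frac{3 \pi}{2 a}.$$

Differentiating under the integral sign with respect to $a$,
$$\frac{dJ}{da} = \int_{0}^{\infty} \frac{6 a}{\left(a^{2} + t^{2}\right)^{2}} \, dt = \frac{3 \pi}{2 a^{2}},$$
so $\int_{0}^{\infty} - \frac{3}{\left(a^{2} + t^{2}\right)^{2}} \, dt = - \frac{3 \pi}{4 a^{3}}$.

Repeating — each differentiation of $1/(t^2+a^2)^j$ produces $-2ja/(t^2+a^2)^{j+1}$ — and dividing through by $-2ja$ at each step yields, after $2$ differentiations in total,
$$\int_{0}^{\infty} - \frac{3}{\left(a^{2} + t^{2}\right)^{3}} \, dt = - \frac{9 \pi}{16 a^{5}}.$$

Setting $a = \frac{4}{5}$:
$$I = - \frac{28125 \pi}{16384}.$$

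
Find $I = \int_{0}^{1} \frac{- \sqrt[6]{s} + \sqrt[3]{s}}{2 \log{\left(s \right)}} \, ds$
$\log{\left(\frac{2 \sqrt{14}}{7} \right)}$

Replace the exponent $\frac{1}{6}$ by a parameter $a$: let $I(a) = \int_{0}^{1} \frac{\sqrt[3]{s} - s^{a}}{2 \log{\left(s \right)}} \, ds$.

Since $\dfrac{\partial}{\partial a}\,s^{a} = s^{a} \ln s$, the $\ln s$ in the denominator cancels and
$$\frac{dI}{da} = \int_{0}^{1} - \frac{1}{2} s^{a} \, ds = - \frac{1}{2} \left[\frac{s^{a+1}}{a+1}\right]_0^1 = - \frac{1}{2 a + 2}.$$

Integrating with respect to $a$ gives $I(a) = - \frac{\log{\left(a + 1 \right)}}{2} - \frac{\log{\left(3 \right)}}{2} + \log{\left(2 \right)} + C$.

At $a = \frac{1}{3}$ the integrand is identically $0$, so $I(\frac{1}{3}) = 0$. The closed form gives $0$, hence $C = 0$.

Setting $a = \frac{1}{6}$:
$$I = \log{\left(\frac{2 \sqrt{14}}{7} \right)}.$$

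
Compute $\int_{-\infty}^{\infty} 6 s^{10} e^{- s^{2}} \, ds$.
$\frac{2835 \sqrt{\pi}}{16}$

Begin with the known integral
$$J(a) = \int_{-\infty}^{\infty} 6 e^{- a s^{2}} \, ds = \frac{6 \sqrt{\pi}}{\sqrt{a}}.$$

Differentiating under the integral sign brings down a factor of $(-s^2)$:
$$\frac{dJ}{da} = \int_{-\infty}^{\infty} - 6 s^{2} e^{- a s^{2}} \, ds = - \frac{3 \sqrt{\pi}}{a^{\frac{3}{2}}}.$$

Repeating $5$ times in total — each differentiation brings down another $(-s^2)$ — gives
$$\frac{d^{5}J}{da^{5}} = \int_{-\infty}^{\infty} - 6 s^{10} e^{- a s^{2}} \, ds = - \frac{2835 \sqrt{\pi}}{16 a^{\frac{11}{2}}},$$
and the integrand here is $(-1)^{5}$ times the target integrand, so $I = (-1)^{5}\,\frac{d^{5}J}{da^{5}} = \frac{2835 \sqrt{\pi}}{16 a^{\frac{11}{2}}}$.

Setting $a = 1$:
$$I = \frac{2835 \sqrt{\pi}}{16}.$$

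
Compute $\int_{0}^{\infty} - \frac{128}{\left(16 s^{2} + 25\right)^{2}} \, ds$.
$- \frac{8 \pi}{125}$

Recall the elementary integral
$$J(a) = \int_{0}^{\infty} - \frac{1}{2 \left(a^{2} + s^{2}\right)} \, ds = - \frac{\pi}{4 a}.$$

Differentiating under the integral sign with respect to $a$,
$$\frac{dJ}{da} = \int_{0}^{\infty} \frac{a}{\left(a^{2} + s^{2}\right)^{2}} \, ds = \frac{\pi}{4 a^{2}},$$
so $\int_{0}^{\infty} - \frac{1}{2 \left(a^{2} + s^{2}\right)^{2}} \, ds = - \frac{\pi}{8 a^{3}}$.

Setting $a = \frac{5}{4}$:
$$I = - \frac{8 \pi}{125}.$$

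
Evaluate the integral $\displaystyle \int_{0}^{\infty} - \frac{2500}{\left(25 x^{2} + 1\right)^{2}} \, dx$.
$- 125 \pi$

Recall the elementary integral
$$J(a) = \int_{0}^{\infty} - \frac{4}{a^{2} + x^{2}} \, dx = - \frac{2 \pi}{a}.$$

Differentiating under the integral sign with respect to $a$,
$$\frac{dJ}{da} = \int_{0}^{\infty} \frac{8 a}{\left(a^{2} + x^{2}\right)^{2}} \, dx = \frac{2 \pi}{a^{2}},$$
so $\int_{0}^{\infty} - \frac{4}{\left(a^{2} + x^{2}\right)^{2}} \, dx = - \frac{\pi}{a^{3}}$.

Setting $a = \frac{1}{5}$:
$$I = - 125 \pi.$$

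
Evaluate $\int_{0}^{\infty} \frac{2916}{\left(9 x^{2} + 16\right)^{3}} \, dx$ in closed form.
$\frac{729 \pi}{4096}$

Start from the standard arctangent integral
$$J(a) = \int_{0}^{\infty} \frac{4}{a^{2} + x^{2}} \, dx = \frac{2 \pi}{a}.$$

Differentiating under the integral sign with respect to $a$,
$$\frac{dJ}{da} = \int_{0}^{\infty} - \frac{8 a}{\left(a^{2} + x^{2}\right)^{2}} \, dx = - \frac{2 \pi}{a^{2}},$$
so $\int_{0}^{\infty} \frac{4}{\left(a^{2} + x^{2}\right)^{2}} \, dx = \frac{\pi}{a^{3}}$.

Repeating — each differentiation of $1/(x^2+a^2)^j$ produces $-2ja/(x^2+a^2)^{j+1}$ — and dividing through by $-2ja$ at each step yields, after $2$ differentiations in total,
$$\int_{0}^{\infty} \frac{4}{\left(a^{2} + x^{2}\right)^{3}} \, dx = \frac{3 \pi}{4 a^{5}}.$$

Setting $a = \frac{4}{3}$:
$$I = \frac{729 \pi}{4096}.$$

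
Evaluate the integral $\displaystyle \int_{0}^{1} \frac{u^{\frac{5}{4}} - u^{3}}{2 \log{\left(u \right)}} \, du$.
$\log{\left(\frac{3}{4} \right)}$

Replace the exponent $3$ by a parameter $a$: let $I(a) = \int_{0}^{1} \frac{u^{\frac{5}{4}} - u^{a}}{2 \log{\left(u \right)}} \, du$.

Since $\dfrac{\partial}{\partial a}\,u^{a} = u^{a} \ln u$, the $\ln u$ in the denominator cancels and
$$\frac{dI}{da} = \int_{0}^{1} - \frac{1}{2} u^{a} \, du = - \frac{1}{2} \left[\frac{u^{a+1}}{a+1}\right]_0^1 = - \frac{1}{2 a + 2}.$$

Integrating with respect to $a$ gives $I(a) = - \frac{\log{\left(a + 1 \right)}}{2} - \log{\left(2 \right)} + \log{\left(3 \right)} + C$.

At $a = \frac{5}{4}$ the integrand is identically $0$, so $I(\frac{5}{4}) = 0$. The closed form gives $0$, hence $C = 0$.

Setting $a = 3$:
$$I = \log{\left(\frac{3}{4} \right)}.$$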